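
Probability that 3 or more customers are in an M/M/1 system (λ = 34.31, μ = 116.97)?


ρ = 34.31/116.97 = 0.2933
P(N ≥ n) = ρ^n = 0.2933^3 = 0.025237

Final: 0.025237


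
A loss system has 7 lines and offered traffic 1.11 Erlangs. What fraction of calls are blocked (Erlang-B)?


B(c,a) = (a^c/c!) / Σ_{k=0}^{c} a^k/k!
a^7/7! = 0.0004119
Σ terms (k=0..7): 1.00000 + 1.11000 + 0.61605 + 0.22794 + 0.06325 + 0.01404 + 0.002598 + 0.0004119 = 3.034293
B = 0.0004119/3.034293 = 0.0001358

Final: 0.0001358


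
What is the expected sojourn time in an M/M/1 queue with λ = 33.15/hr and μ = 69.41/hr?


W = 1/(μ−λ) = 1/(69.41 − 33.15) = 1/36.26 = 0.02758 hr

Final: 0.02758 hr


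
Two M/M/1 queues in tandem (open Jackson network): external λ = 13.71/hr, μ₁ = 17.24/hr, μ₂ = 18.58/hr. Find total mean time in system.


Each node sees arrival rate λ = 13.71/hr (tandem ⇒ throughput preserved).
W₁ = 1/(μ₁−λ) = 1/(17.24−13.71) = 0.28329 hr
W₂ = 1/(μ₂−λ) = 1/(18.58−13.71) = 0.20534 hr
W_total = W₁ + W₂ = 0.28329 + 0.20534 = 0.48862 hr

Final: 0.48862 hr


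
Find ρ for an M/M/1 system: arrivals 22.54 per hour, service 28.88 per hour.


ρ = λ/μ = 22.54/28.88 = 0.7805

Final: 0.7805


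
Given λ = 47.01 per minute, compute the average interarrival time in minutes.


Mean interarrival time = 1/λ = 1/47.01 minute = 0.02127 minute
In minutes: 0.02127 × 1 = 0.02127 min

Final: 0.02127 min


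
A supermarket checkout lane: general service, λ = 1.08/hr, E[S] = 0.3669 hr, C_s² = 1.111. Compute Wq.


ρ = λ·E[S] = 1.08·0.3669 = 0.3963
E[S²] = E[S]²(1+C_s²) = 0.3669²·(1+1.111) = 0.284174
Wq = λ·E[S²]/(2(1−ρ)) = 1.08·0.284174/(2·0.6037) = 0.25417 hr

Final: 0.25417 hr


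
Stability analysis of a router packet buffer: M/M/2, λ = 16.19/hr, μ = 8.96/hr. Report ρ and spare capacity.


Total capacity cμ = 2·8.96 = 17.92/hr
ρ = λ/(cμ) = 16.19/17.92 = 0.9035
Stable ⇔ ρ < 1: YES
Spare capacity = cμ − λ = 17.92 − 16.19 = 1.73/hr

Final: ρ = 0.9035; stable; margin = 1.73/hr


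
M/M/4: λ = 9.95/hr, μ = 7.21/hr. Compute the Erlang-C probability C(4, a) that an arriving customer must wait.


a = λ/μ = 1.3800; ρ = a/4 = 0.3450
P₀ = 0.249935 (from M/M/c formula)
C(c,a) = [a^c/(c!(1−ρ))]·P₀ = [3.62703/(24·0.6550)]·0.249935
= 0.23073·0.249935 = 0.057667

Final: 0.057667


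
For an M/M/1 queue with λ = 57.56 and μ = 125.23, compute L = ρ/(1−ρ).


ρ = λ/μ = 57.56/125.23 = 0.4596
L = ρ/(1−ρ) = 0.4596/(1 − 0.4596) = 0.4596/0.5404 = 0.8506

Final: 0.8506


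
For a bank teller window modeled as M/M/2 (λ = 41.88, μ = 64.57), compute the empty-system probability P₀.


a = λ/μ = 41.88/64.57 = 0.6486; ρ = a/c = 0.3243
Σ_{k=0}^{1} a^k/k! (terms k=0..1) = 1.00000 + 0.64860 = 1.64860
Tail: a^2/(2!(1−ρ)) = 0.42068/(2·0.6757) = 0.31129
P₀ = 1/(1.64860 + 0.31129) = 1/1.95989 = 0.510233

Final: 0.510233


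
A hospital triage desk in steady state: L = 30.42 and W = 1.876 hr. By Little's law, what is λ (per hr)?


λ = L/W = 30.42/1.876 = 16.2154 /hr

Final: 16.2154 /hr


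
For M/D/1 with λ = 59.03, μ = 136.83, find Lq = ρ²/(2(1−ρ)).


ρ = 59.03/136.83 = 0.4314
M/D/1: Lq = ρ²/(2(1−ρ)) = 0.1861/(2·0.5686) = 0.16366

Final: 0.16366


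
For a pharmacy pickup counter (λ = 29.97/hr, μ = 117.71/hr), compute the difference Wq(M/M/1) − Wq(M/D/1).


ρ = 29.97/117.71 = 0.2546
Wq(M/M/1) = ρ/(μ−λ) = 0.2546/87.74 = 0.002902 hr
Wq(M/D/1) = ρ/(2(μ−λ)) = 0.001451 hr
Savings = 0.002902 − 0.001451 = 0.001451 hr

Final: 0.001451 hr


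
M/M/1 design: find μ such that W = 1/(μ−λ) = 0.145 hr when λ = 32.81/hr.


W = 1/(μ−λ) ⇒ μ − λ = 1/W = 1/0.145 = 6.8966
μ = λ + 1/W = 32.81 + 6.8966 = 39.7066 per hr

Final: 39.7066 /hr


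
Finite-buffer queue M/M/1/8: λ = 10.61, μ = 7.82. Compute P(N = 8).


ρ = λ/μ = 10.61/7.82 = 1.3568
P_K = (1−ρ)ρ^K/(1−ρ^(K+1)) = (-0.3568·11.483362)/(1 − 15.580367)
= -4.097005/-14.580367 = 0.280995

Final: 0.280995


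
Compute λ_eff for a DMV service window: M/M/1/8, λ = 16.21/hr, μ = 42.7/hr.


ρ = 0.3796; P_K = (1−ρ)ρ^8/(1−ρ^9) = 0.0002676
λ_eff = λ(1 − P_K) = 16.21·(1 − 0.0002676) = 16.21·0.999732 = 16.2057 /hr

Final: 16.2057 /hr


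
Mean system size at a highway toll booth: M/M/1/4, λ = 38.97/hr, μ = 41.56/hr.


ρ = 38.97/41.56 = 0.9377
L = ρ[1 − (K+1)ρ^K + Kρ^(K+1)] / [(1−ρ)(1−ρ^(K+1))]
Numerator: 0.9377·(1 − 5·0.773071 + 4·0.724894) = 0.032087
Denominator: (0.06232)·(0.275106) = 0.017144
L = 0.032087/0.017144 = 1.8715

Final: 1.8715


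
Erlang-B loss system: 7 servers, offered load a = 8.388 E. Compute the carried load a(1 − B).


B(7,8.388) = 0.329612 (Erlang-B)
Carried load = a(1 − B) = 8.388·(1 − 0.329612) = 8.388·0.670388 = 5.6232 E

Final: 5.6232 Erlangs


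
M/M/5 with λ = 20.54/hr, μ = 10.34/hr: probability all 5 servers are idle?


a = λ/μ = 20.54/10.34 = 1.9865; ρ = a/c = 0.3973
Σ_{k=0}^{4} a^k/k! (terms k=0..4) = 1.00000 + 1.98646 + 1.97301 + 1.30644 + 0.64880 = 6.91471
Tail: a^5/(5!(1−ρ)) = 30.93139/(120·0.6027) = 0.42767
P₀ = 1/(6.91471 + 0.42767) = 1/7.34238 = 0.136196

Final: 0.136196


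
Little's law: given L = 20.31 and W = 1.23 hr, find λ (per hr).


λ = L/W = 20.31/1.23 = 16.5122 /hr

Final: 16.5122 /hr


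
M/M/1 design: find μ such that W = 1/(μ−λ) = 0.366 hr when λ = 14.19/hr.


W = 1/(μ−λ) ⇒ μ − λ = 1/W = 1/0.366 = 2.7322
μ = λ + 1/W = 14.19 + 2.7322 = 16.9222 per hr

Final: 16.9222 /hr


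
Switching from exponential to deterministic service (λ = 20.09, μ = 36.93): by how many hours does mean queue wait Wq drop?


ρ = 20.09/36.93 = 0.5440
Wq(M/M/1) = ρ/(μ−λ) = 0.5440/16.84 = 0.03230 hr
Wq(M/D/1) = ρ/(2(μ−λ)) = 0.01615 hr
Savings = 0.03230 − 0.01615 = 0.01615 hr

Final: 0.01615 hr


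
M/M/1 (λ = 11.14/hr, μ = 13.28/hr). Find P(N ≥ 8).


ρ = 11.14/13.28 = 0.8389
P(N ≥ n) = ρ^n = 0.8389^8 = 0.245187

Final: 0.245187


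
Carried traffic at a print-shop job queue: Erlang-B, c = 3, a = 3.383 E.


B(3,3.383) = 0.389709 (Erlang-B)
Carried load = a(1 − B) = 3.383·(1 − 0.389709) = 3.383·0.610291 = 2.0646 E

Final: 2.0646 Erlangs


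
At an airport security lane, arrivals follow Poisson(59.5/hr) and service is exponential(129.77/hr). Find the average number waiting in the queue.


ρ = 59.5/129.77 = 0.4585
Lq = ρ²/(1−ρ) = 0.2102/0.5415 = 0.3882

Final: 0.3882


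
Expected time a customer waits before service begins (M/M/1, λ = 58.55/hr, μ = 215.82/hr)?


ρ = 58.55/215.82 = 0.2713
Wq = ρ/(μ−λ) = 0.2713/(215.82 − 58.55) = 0.2713/157.27 = 0.001725 hr

Final: 0.001725 hr


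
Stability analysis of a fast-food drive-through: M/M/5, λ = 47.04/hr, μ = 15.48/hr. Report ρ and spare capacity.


Total capacity cμ = 5·15.48 = 77.40/hr
ρ = λ/(cμ) = 47.04/77.40 = 0.6078
Stable ⇔ ρ < 1: YES
Spare capacity = cμ − λ = 77.40 − 47.04 = 30.36/hr

Final: ρ = 0.6078; stable; margin = 30.36/hr


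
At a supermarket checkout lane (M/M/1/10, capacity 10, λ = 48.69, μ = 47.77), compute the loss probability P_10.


ρ = λ/μ = 48.69/47.77 = 1.0193
P_K = (1−ρ)ρ^K/(1−ρ^(K+1)) = (-0.01926·1.210167)/(1 − 1.233474)
= -0.023307/-0.233474 = 0.099825

Final: 0.099825


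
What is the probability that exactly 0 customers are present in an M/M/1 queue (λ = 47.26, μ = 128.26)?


ρ = 47.26/128.26 = 0.3685
P_n = (1−ρ)·ρ^n = (1 − 0.3685)·0.3685^0 = 0.6315·1.000000 = 0.631530

Final: 0.631530


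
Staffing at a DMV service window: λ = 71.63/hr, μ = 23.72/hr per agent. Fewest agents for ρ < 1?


Stability requires cμ > λ ⇔ c > λ/μ.
λ/μ = 71.63/23.72 = 3.0198
Minimum integer c = ⌊3.0198⌋ + 1 = 4
Check: 4·23.72 = 94.88 > 71.63, while 3·23.72 = 71.16 ≤ 71.63

Final: 4 servers


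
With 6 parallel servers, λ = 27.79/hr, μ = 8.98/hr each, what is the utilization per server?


ρ = λ/(cμ) = 27.79/(6·8.98) = 27.79/53.88 = 0.5158

Final: 0.5158


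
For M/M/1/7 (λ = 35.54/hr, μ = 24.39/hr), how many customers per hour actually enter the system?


ρ = 1.4572; P_K = (1−ρ)ρ^7/(1−ρ^8) = 0.329965
λ_eff = λ(1 − P_K) = 35.54·(1 − 0.329965) = 35.54·0.670035 = 23.8130 /hr

Final: 23.8130 /hr


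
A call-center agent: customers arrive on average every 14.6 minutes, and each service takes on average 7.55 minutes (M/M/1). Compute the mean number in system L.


λ = 60/14.6 = 4.1096 /hr
μ = 60/7.55 = 7.9470 /hr
ρ = λ/μ = 4.1096/7.9470 = 0.5171
L = ρ/(1−ρ) = 0.5171/0.4829 = 1.0709

Final: 1.0709


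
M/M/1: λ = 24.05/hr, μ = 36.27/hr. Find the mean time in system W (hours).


W = 1/(μ−λ) = 1/(36.27 − 24.05) = 1/12.22 = 0.08183 hr

Final: 0.08183 hr


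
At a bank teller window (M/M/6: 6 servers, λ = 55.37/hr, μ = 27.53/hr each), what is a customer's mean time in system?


a = 2.0113; ρ = 0.3352; P₀ = 0.133615
Lq = P₀·a^c·ρ/(c!(1−ρ)²) = 0.009317
Wq = Lq/λ = 0.009317/55.37 = 0.0001683 hr
W = Wq + 1/μ = 0.0001683 + 0.03632 = 0.03649 hr

Final: 0.03649 hr


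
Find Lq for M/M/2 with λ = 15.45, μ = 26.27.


a = λ/μ = 0.5881; ρ = a/2 = 0.2941
P₀ = 0.545521
Lq = P₀·a^c·ρ / (c!·(1−ρ)²) = 0.545521·0.34589·0.2941/(2·0.49835)
= 0.05567

Final: 0.05567


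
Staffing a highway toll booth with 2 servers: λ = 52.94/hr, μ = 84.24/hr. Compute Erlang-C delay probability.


a = λ/μ = 0.6284; ρ = a/2 = 0.3142
P₀ = 0.521814 (from M/M/c formula)
C(c,a) = [a^c/(c!(1−ρ))]·P₀ = [0.39494/(2·0.6858)]·0.521814
= 0.28795·0.521814 = 0.150256

Final: 0.150256


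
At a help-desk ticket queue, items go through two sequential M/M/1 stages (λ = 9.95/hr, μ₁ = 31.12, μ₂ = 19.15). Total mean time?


Each node sees arrival rate λ = 9.95/hr (tandem ⇒ throughput preserved).
W₁ = 1/(μ₁−λ) = 1/(31.12−9.95) = 0.04724 hr
W₂ = 1/(μ₂−λ) = 1/(19.15−9.95) = 0.10870 hr
W_total = W₁ + W₂ = 0.04724 + 0.10870 = 0.15593 hr

Final: 0.15593 hr


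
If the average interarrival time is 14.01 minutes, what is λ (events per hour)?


λ = 1/(interarrival time) in consistent units.
1 hour = 60 min, so λ = 60/14.01 = 4.2827 per hour

Final: 4.2827 /hr


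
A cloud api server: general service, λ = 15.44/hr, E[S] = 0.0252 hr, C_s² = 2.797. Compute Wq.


ρ = λ·E[S] = 15.44·0.0252 = 0.3891
E[S²] = E[S]²(1+C_s²) = 0.0252²·(1+2.797) = 0.002411
Wq = λ·E[S²]/(2(1−ρ)) = 15.44·0.002411/(2·0.6109) = 0.03047 hr

Final: 0.03047 hr


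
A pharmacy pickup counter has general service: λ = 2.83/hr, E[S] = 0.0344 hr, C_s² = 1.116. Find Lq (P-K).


ρ = λ·E[S] = 2.83·0.0344 = 0.09735
Lq = ρ²(1+C_s²)/(2(1−ρ)) = 0.009477·(1+1.116)/(2·0.9026)
= 0.009477·2.1160/1.8053 = 0.01111

Final: 0.01111


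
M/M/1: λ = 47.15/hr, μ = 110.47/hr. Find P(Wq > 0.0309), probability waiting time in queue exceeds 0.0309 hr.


ρ = 47.15/110.47 = 0.4268
P(Wq > t) = ρ·e^{−(μ−λ)t} = 0.4268·e^{−1.9566}
= 0.4268·0.141340 = 0.060326

Final: 0.060326


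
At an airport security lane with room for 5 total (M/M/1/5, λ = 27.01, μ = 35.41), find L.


ρ = 27.01/35.41 = 0.7628
L = ρ[1 − (K+1)ρ^K + Kρ^(K+1)] / [(1−ρ)(1−ρ^(K+1))]
Numerator: 0.7628·(1 − 6·0.258222 + 5·0.196966) = 0.332190
Denominator: (0.2372)·(0.803034) = 0.190497
L = 0.332190/0.190497 = 1.7438

Final: 1.7438


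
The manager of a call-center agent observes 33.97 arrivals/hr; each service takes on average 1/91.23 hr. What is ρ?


ρ = λ/μ = 33.97/91.23 = 0.3724

Final: 0.3724


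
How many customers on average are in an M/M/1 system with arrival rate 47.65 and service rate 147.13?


ρ = λ/μ = 47.65/147.13 = 0.3239
L = ρ/(1−ρ) = 0.3239/(1 − 0.3239) = 0.3239/0.6761 = 0.4790

Final: 0.4790


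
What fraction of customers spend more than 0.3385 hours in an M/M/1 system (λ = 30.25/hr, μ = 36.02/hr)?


W ~ Exponential(μ−λ) for M/M/1.
μ − λ = 36.02 − 30.25 = 5.7700
P(W > t) = e^{−(μ−λ)t} = e^{−1.9531} = 0.141827

Final: 0.141827


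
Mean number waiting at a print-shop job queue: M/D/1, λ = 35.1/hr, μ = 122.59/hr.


ρ = 35.1/122.59 = 0.2863
M/D/1: Lq = ρ²/(2(1−ρ)) = 0.08198/(2·0.7137) = 0.05743

Final: 0.05743


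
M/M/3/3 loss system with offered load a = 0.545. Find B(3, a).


B(c,a) = (a^c/c!) / Σ_{k=0}^{c} a^k/k!
a^3/3! = 0.026980
Σ terms (k=0..3): 1.00000 + 0.54500 + 0.14851 + 0.02698 = 1.720492
B = 0.026980/1.720492 = 0.015681

Final: 0.015681


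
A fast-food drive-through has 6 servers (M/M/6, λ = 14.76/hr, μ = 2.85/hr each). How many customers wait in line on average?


a = λ/μ = 5.1789; ρ = a/6 = 0.8632
P₀ = 0.003338
Lq = P₀·a^c·ρ / (c!·(1−ρ)²) = 0.003338·19295.18669·0.8632/(720·0.01873)
= 4.12310

Final: 4.12310


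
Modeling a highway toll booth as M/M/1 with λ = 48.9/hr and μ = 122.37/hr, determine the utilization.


ρ = λ/μ = 48.9/122.37 = 0.3996

Final: 0.3996


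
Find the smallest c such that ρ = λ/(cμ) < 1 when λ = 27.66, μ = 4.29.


Stability requires cμ > λ ⇔ c > λ/μ.
λ/μ = 27.66/4.29 = 6.4476
Minimum integer c = ⌊6.4476⌋ + 1 = 7
Check: 7·4.29 = 30.03 > 27.66, while 6·4.29 = 25.74 ≤ 27.66

Final: 7 servers


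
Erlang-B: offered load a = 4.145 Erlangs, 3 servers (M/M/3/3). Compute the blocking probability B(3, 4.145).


B(c,a) = (a^c/c!) / Σ_{k=0}^{c} a^k/k!
a^3/3! = 11.869225
Σ terms (k=0..3): 1.00000 + 4.14500 + 8.59051 + 11.86922 = 25.604737
B = 11.869225/25.604737 = 0.463556

Final: 0.463556


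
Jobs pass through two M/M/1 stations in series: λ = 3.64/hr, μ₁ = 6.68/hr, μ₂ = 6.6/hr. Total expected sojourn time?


Each node sees arrival rate λ = 3.64/hr (tandem ⇒ throughput preserved).
W₁ = 1/(μ₁−λ) = 1/(6.68−3.64) = 0.32895 hr
W₂ = 1/(μ₂−λ) = 1/(6.6−3.64) = 0.33784 hr
W_total = W₁ + W₂ = 0.32895 + 0.33784 = 0.66679 hr

Final: 0.66679 hr


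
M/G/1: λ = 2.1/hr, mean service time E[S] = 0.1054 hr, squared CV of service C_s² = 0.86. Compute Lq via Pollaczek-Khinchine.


ρ = λ·E[S] = 2.1·0.1054 = 0.2213
Lq = ρ²(1+C_s²)/(2(1−ρ)) = 0.04899·(1+0.86)/(2·0.7787)
= 0.04899·1.8600/1.5573 = 0.05851

Final: 0.05851


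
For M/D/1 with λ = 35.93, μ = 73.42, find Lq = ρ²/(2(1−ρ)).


ρ = 35.93/73.42 = 0.4894
M/D/1: Lq = ρ²/(2(1−ρ)) = 0.2395/(2·0.5106) = 0.23451

Final: 0.23451


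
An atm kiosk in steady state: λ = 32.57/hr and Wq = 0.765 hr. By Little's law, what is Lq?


Lq = λWq = 32.57·0.765 = 24.9161

Final: 24.9161


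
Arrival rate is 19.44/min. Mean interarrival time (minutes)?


Mean interarrival time = 1/λ = 1/19.44 minute = 0.05144 minute
In minutes: 0.05144 × 1 = 0.05144 min

Final: 0.05144 min


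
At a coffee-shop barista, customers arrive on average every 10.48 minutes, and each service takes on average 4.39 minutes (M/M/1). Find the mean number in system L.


λ = 60/10.48 = 5.7252 /hr
μ = 60/4.39 = 13.6674 /hr
ρ = λ/μ = 5.7252/13.6674 = 0.4189
L = ρ/(1−ρ) = 0.4189/0.5811 = 0.7209

Final: 0.7209


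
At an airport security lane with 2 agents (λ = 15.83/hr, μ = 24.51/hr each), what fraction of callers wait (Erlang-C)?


a = λ/μ = 0.6459; ρ = a/2 = 0.3229
P₀ = 0.511796 (from M/M/c formula)
C(c,a) = [a^c/(c!(1−ρ))]·P₀ = [0.41713/(2·0.6771)]·0.511796
= 0.30804·0.511796 = 0.157655

Final: 0.157655


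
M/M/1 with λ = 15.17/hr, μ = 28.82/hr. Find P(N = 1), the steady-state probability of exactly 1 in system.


ρ = 15.17/28.82 = 0.5264
P_n = (1−ρ)·ρ^n = (1 − 0.5264)·0.5264^1 = 0.4736·0.526371 = 0.249305

Final: 0.249305


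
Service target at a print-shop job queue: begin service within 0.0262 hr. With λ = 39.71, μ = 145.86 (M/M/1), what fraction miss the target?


ρ = 39.71/145.86 = 0.2722
P(Wq > t) = ρ·e^{−(μ−λ)t} = 0.2722·e^{−2.7811}
= 0.2722·0.061968 = 0.016871

Final: 0.016871


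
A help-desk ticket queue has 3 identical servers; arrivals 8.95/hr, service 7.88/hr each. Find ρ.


ρ = λ/(cμ) = 8.95/(3·7.88) = 8.95/23.64 = 0.3786

Final: 0.3786


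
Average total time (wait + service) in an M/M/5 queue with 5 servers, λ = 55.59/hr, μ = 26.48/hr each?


a = 2.0993; ρ = 0.4199; P₀ = 0.121361
Lq = P₀·a^c·ρ/(c!(1−ρ)²) = 0.05144
Wq = Lq/λ = 0.05144/55.59 = 0.0009254 hr
W = Wq + 1/μ = 0.0009254 + 0.03776 = 0.03869 hr

Final: 0.03869 hr


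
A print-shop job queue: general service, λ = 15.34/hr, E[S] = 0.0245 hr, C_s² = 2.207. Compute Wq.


ρ = λ·E[S] = 15.34·0.0245 = 0.3758
E[S²] = E[S]²(1+C_s²) = 0.0245²·(1+2.207) = 0.001925
Wq = λ·E[S²]/(2(1−ρ)) = 15.34·0.001925/(2·0.6242) = 0.02366 hr

Final: 0.02366 hr


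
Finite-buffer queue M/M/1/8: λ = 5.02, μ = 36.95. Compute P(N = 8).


ρ = λ/μ = 5.02/36.95 = 0.1359
P_K = (1−ρ)ρ^K/(1−ρ^(K+1)) = (0.8641·0.0000001161)/(1 − 0.00000001577)
= 0.0000001003/1.000000 = 0.0000001003

Final: 0.0000001003


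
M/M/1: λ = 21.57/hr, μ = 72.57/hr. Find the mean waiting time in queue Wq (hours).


ρ = 21.57/72.57 = 0.2972
Wq = ρ/(μ−λ) = 0.2972/(72.57 − 21.57) = 0.2972/51.00 = 0.005828 hr

Final: 0.005828 hr


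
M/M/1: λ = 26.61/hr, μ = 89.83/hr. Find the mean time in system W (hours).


W = 1/(μ−λ) = 1/(89.83 − 26.61) = 1/63.22 = 0.01582 hr

Final: 0.01582 hr


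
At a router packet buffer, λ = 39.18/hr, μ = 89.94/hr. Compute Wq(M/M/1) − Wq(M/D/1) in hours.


ρ = 39.18/89.94 = 0.4356
Wq(M/M/1) = ρ/(μ−λ) = 0.4356/50.76 = 0.008582 hr
Wq(M/D/1) = ρ/(2(μ−λ)) = 0.004291 hr
Savings = 0.008582 − 0.004291 = 0.004291 hr

Final: 0.004291 hr


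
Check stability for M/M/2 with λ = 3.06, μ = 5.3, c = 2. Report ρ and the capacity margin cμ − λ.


Total capacity cμ = 2·5.3 = 10.60/hr
ρ = λ/(cμ) = 3.06/10.60 = 0.2887
Stable ⇔ ρ < 1: YES
Spare capacity = cμ − λ = 10.60 − 3.06 = 7.54/hr

Final: ρ = 0.2887; stable; margin = 7.54/hr


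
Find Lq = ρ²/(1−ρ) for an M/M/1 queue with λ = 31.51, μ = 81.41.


ρ = 31.51/81.41 = 0.3871
Lq = ρ²/(1−ρ) = 0.1498/0.6129 = 0.2444

Final: 0.2444


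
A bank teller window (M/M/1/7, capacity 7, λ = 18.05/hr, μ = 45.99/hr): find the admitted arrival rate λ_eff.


ρ = 0.3925; P_K = (1−ρ)ρ^7/(1−ρ^8) = 0.0008720
λ_eff = λ(1 − P_K) = 18.05·(1 − 0.0008720) = 18.05·0.999128 = 18.0343 /hr

Final: 18.0343 /hr


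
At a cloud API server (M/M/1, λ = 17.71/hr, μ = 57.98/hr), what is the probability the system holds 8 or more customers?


ρ = 17.71/57.98 = 0.3055
P(N ≥ n) = ρ^n = 0.3055^8 = 0.00007577

Final: 0.00007577


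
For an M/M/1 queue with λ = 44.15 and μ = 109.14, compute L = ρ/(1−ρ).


ρ = λ/μ = 44.15/109.14 = 0.4045
L = ρ/(1−ρ) = 0.4045/(1 − 0.4045) = 0.4045/0.5955 = 0.6793

Final: 0.6793


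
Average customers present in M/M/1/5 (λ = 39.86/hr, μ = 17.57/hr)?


ρ = 39.86/17.57 = 2.2686
L = ρ[1 − (K+1)ρ^K + Kρ^(K+1)] / [(1−ρ)(1−ρ^(K+1))]
Numerator: 2.2686·(1 − 6·60.093523 + 5·136.330553) = 730.709866
Denominator: (-1.2686)·(-135.330553) = 171.685716
L = 730.709866/171.685716 = 4.2561

Final: 4.2561


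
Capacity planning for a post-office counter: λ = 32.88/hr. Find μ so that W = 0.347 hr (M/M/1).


W = 1/(μ−λ) ⇒ μ − λ = 1/W = 1/0.347 = 2.8818
μ = λ + 1/W = 32.88 + 2.8818 = 35.7618 per hr

Final: 35.7618 /hr


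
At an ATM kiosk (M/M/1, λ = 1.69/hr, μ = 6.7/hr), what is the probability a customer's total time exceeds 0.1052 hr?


W ~ Exponential(μ−λ) for M/M/1.
μ − λ = 6.7 − 1.69 = 5.0100
P(W > t) = e^{−(μ−λ)t} = e^{−0.5271} = 0.590343

Final: 0.590343


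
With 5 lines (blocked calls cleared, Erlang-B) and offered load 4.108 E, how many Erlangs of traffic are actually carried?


B(5,4.108) = 0.208694 (Erlang-B)
Carried load = a(1 − B) = 4.108·(1 − 0.208694) = 4.108·0.791306 = 3.2507 E

Final: 3.2507 Erlangs


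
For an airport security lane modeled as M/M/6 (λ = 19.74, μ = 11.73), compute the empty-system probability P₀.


a = λ/μ = 19.74/11.73 = 1.6829; ρ = a/c = 0.2805
Σ_{k=0}^{5} a^k/k! (terms k=0..5) = 1.00000 + 1.68286 + 1.41602 + 0.79432 + 0.33418 + 0.11248 = 5.33986
Tail: a^6/(6!(1−ρ)) = 22.71406/(720·0.7195) = 0.04384
P₀ = 1/(5.33986 + 0.04384) = 1/5.38371 = 0.185746

Final: 0.185746


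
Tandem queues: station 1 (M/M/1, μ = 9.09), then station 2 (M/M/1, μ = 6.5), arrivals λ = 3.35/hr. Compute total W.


Each node sees arrival rate λ = 3.35/hr (tandem ⇒ throughput preserved).
W₁ = 1/(μ₁−λ) = 1/(9.09−3.35) = 0.17422 hr
W₂ = 1/(μ₂−λ) = 1/(6.5−3.35) = 0.31746 hr
W_total = W₁ + W₂ = 0.17422 + 0.31746 = 0.49168 hr

Final: 0.49168 hr


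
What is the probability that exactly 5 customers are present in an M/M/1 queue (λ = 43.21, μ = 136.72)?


ρ = 43.21/136.72 = 0.3160
P_n = (1−ρ)·ρ^n = (1 − 0.3160)·0.3160^5 = 0.6840·0.003153 = 0.002157

Final: 0.002157


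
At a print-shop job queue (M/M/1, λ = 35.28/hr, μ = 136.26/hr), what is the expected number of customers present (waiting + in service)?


ρ = λ/μ = 35.28/136.26 = 0.2589
L = ρ/(1−ρ) = 0.2589/(1 − 0.2589) = 0.2589/0.7411 = 0.3494

Final: 0.3494


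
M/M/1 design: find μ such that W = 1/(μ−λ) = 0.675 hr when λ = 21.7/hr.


W = 1/(μ−λ) ⇒ μ − λ = 1/W = 1/0.675 = 1.4815
μ = λ + 1/W = 21.7 + 1.4815 = 23.1815 per hr

Final: 23.1815 /hr


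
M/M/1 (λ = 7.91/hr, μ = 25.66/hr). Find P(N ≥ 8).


ρ = 7.91/25.66 = 0.3083
P(N ≥ n) = ρ^n = 0.3083^8 = 0.00008154

Final: 0.00008154


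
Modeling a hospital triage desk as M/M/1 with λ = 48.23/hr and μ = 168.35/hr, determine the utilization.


ρ = λ/μ = 48.23/168.35 = 0.2865

Final: 0.2865


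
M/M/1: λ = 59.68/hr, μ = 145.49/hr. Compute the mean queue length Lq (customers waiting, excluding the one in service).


ρ = 59.68/145.49 = 0.4102
Lq = ρ²/(1−ρ) = 0.1683/0.5898 = 0.2853

Final: 0.2853


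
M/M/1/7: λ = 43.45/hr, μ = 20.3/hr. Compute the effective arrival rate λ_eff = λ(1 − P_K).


ρ = 2.1404; P_K = (1−ρ)ρ^7/(1−ρ^8) = 0.534009
λ_eff = λ(1 − P_K) = 43.45·(1 − 0.534009) = 43.45·0.465991 = 20.2473 /hr

Final: 20.2473 /hr


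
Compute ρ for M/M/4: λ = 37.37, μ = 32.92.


ρ = λ/(cμ) = 37.37/(4·32.92) = 37.37/131.68 = 0.2838

Final: 0.2838


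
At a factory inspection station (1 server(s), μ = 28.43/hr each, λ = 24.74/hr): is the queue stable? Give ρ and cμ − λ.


Total capacity cμ = 1·28.43 = 28.43/hr
ρ = λ/(cμ) = 24.74/28.43 = 0.8702
Stable ⇔ ρ < 1: YES
Spare capacity = cμ − λ = 28.43 − 24.74 = 3.69/hr

Final: ρ = 0.8702; stable; margin = 3.69/hr


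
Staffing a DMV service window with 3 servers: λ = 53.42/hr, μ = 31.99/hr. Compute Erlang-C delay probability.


a = λ/μ = 1.6699; ρ = a/3 = 0.5566
P₀ = 0.171980 (from M/M/c formula)
C(c,a) = [a^c/(c!(1−ρ))]·P₀ = [4.65660/(6·0.4434)]·0.171980
= 1.75047·0.171980 = 0.301045

Final: 0.301045


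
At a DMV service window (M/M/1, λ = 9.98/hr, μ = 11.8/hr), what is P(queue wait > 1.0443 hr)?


ρ = 9.98/11.8 = 0.8458
P(Wq > t) = ρ·e^{−(μ−λ)t} = 0.8458·e^{−1.9006}
= 0.8458·0.149475 = 0.126420

Final: 0.126420


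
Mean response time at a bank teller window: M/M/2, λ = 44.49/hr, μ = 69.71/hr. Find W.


a = 0.6382; ρ = 0.3191; P₀ = 0.516176
Lq = P₀·a^c·ρ/(c!(1−ρ)²) = 0.07236
Wq = Lq/λ = 0.07236/44.49 = 0.001626 hr
W = Wq + 1/μ = 0.001626 + 0.01435 = 0.01597 hr

Final: 0.01597 hr


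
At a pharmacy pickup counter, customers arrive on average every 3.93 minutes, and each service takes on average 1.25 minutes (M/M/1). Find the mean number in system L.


λ = 60/3.93 = 15.2672 /hr
μ = 60/1.25 = 48.0000 /hr
ρ = λ/μ = 15.2672/48.0000 = 0.3181
L = ρ/(1−ρ) = 0.3181/0.6819 = 0.4664

Final: 0.4664


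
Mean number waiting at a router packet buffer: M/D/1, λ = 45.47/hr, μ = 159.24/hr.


ρ = 45.47/159.24 = 0.2855
M/D/1: Lq = ρ²/(2(1−ρ)) = 0.08154/(2·0.7145) = 0.05706

Final: 0.05706


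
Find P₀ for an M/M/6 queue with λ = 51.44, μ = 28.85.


a = λ/μ = 51.44/28.85 = 1.7830; ρ = a/c = 0.2972
Σ_{k=0}^{5} a^k/k! (terms k=0..5) = 1.00000 + 1.78302 + 1.58957 + 0.94474 + 0.42112 + 0.15017 = 5.88863
Tail: a^6/(6!(1−ρ)) = 32.13149/(720·0.7028) = 0.06350
P₀ = 1/(5.88863 + 0.06350) = 1/5.95213 = 0.168007

Final: 0.168007


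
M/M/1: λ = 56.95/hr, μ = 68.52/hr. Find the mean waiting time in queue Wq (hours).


ρ = 56.95/68.52 = 0.8311
Wq = ρ/(μ−λ) = 0.8311/(68.52 − 56.95) = 0.8311/11.57 = 0.07184 hr

Final: 0.07184 hr


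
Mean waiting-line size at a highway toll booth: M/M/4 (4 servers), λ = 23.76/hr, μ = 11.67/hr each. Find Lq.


a = λ/μ = 2.0360; ρ = a/4 = 0.5090
P₀ = 0.125417
Lq = P₀·a^c·ρ / (c!·(1−ρ)²) = 0.125417·17.18313·0.5090/(24·0.24108)
= 0.18958

Final: 0.18958


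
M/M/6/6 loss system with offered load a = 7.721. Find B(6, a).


B(c,a) = (a^c/c!) / Σ_{k=0}^{c} a^k/k!
a^6/6! = 294.244815
Σ terms (k=0..6): 1.00000 + 7.72100 + 29.80692 + 76.71308 + 148.07542 + 228.65806 + 294.24481 = 786.219292
B = 294.244815/786.219292 = 0.374253

Final: 0.374253


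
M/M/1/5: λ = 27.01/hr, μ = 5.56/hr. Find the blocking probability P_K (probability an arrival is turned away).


ρ = λ/μ = 27.01/5.56 = 4.8579
P_K = (1−ρ)ρ^K/(1−ρ^(K+1)) = (-3.8579·2705.508876)/(1 − 13143.128549)
= -10437.619674/-13142.128549 = 0.794211

Final: 0.794211


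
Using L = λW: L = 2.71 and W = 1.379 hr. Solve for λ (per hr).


λ = L/W = 2.71/1.379 = 1.9652 /hr

Final: 1.9652 /hr


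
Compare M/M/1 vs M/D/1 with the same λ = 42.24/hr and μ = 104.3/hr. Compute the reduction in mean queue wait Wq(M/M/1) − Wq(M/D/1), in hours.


ρ = 42.24/104.3 = 0.4050
Wq(M/M/1) = ρ/(μ−λ) = 0.4050/62.06 = 0.006526 hr
Wq(M/D/1) = ρ/(2(μ−λ)) = 0.003263 hr
Savings = 0.006526 − 0.003263 = 0.003263 hr

Final: 0.003263 hr


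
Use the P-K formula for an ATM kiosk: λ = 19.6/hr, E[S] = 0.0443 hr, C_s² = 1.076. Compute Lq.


ρ = λ·E[S] = 19.6·0.0443 = 0.8683
Lq = ρ²(1+C_s²)/(2(1−ρ)) = 0.7539·(1+1.076)/(2·0.1317)
= 0.7539·2.0760/0.2634 = 5.94108

Final: 5.94108


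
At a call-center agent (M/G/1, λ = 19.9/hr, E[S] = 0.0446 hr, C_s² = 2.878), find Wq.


ρ = λ·E[S] = 19.9·0.0446 = 0.8875
E[S²] = E[S]²(1+C_s²) = 0.0446²·(1+2.878) = 0.007714
Wq = λ·E[S²]/(2(1−ρ)) = 19.9·0.007714/(2·0.1125) = 0.68250 hr

Final: 0.68250 hr


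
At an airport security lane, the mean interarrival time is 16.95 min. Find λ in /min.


λ = 1/(interarrival time) in consistent units.
1 minute = 1 min, so λ = 1/16.95 = 0.05900 per minute

Final: 0.05900 /min


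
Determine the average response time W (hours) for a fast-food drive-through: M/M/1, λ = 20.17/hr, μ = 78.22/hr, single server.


W = 1/(μ−λ) = 1/(78.22 − 20.17) = 1/58.05 = 0.01723 hr

Final: 0.01723 hr


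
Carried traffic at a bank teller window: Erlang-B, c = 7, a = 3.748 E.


B(7,3.748) = 0.050471 (Erlang-B)
Carried load = a(1 − B) = 3.748·(1 − 0.050471) = 3.748·0.949529 = 3.5588 E

Final: 3.5588 Erlangs


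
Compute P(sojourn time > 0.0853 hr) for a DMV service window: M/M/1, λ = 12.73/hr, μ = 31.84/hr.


W ~ Exponential(μ−λ) for M/M/1.
μ − λ = 31.84 − 12.73 = 19.1100
P(W > t) = e^{−(μ−λ)t} = e^{−1.6301} = 0.195913

Final: 0.195913


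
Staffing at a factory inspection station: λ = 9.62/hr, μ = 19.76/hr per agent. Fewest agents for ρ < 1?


Stability requires cμ > λ ⇔ c > λ/μ.
λ/μ = 9.62/19.76 = 0.4868
Minimum integer c = ⌊0.4868⌋ + 1 = 1
Check: 1·19.76 = 19.76 > 9.62, while 0·19.76 = 0.00 ≤ 9.62

Final: 1 servers


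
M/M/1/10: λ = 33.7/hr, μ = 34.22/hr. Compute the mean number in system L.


ρ = 33.7/34.22 = 0.9848
L = ρ[1 − (K+1)ρ^K + Kρ^(K+1)] / [(1−ρ)(1−ρ^(K+1))]
Numerator: 0.9848·(1 − 11·0.858023 + 10·0.844985) = 0.011417
Denominator: (0.01520)·(0.155015) = 0.002356
L = 0.011417/0.002356 = 4.8469

Final: 4.8469


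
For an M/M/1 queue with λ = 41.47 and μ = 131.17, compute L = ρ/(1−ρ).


ρ = λ/μ = 41.47/131.17 = 0.3162
L = ρ/(1−ρ) = 0.3162/(1 − 0.3162) = 0.3162/0.6838 = 0.4623

Final: 0.4623


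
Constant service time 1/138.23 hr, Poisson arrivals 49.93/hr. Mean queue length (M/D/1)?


ρ = 49.93/138.23 = 0.3612
M/D/1: Lq = ρ²/(2(1−ρ)) = 0.1305/(2·0.6388) = 0.10212

Final: 0.10212


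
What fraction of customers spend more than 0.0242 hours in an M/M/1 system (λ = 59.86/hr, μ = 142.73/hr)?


W ~ Exponential(μ−λ) for M/M/1.
μ − λ = 142.73 − 59.86 = 82.8700
P(W > t) = e^{−(μ−λ)t} = e^{−2.0055} = 0.134599

Final: 0.134599


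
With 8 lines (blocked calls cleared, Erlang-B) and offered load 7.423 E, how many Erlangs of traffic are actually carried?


B(8,7.423) = 0.203070 (Erlang-B)
Carried load = a(1 − B) = 7.423·(1 − 0.203070) = 7.423·0.796930 = 5.9156 E

Final: 5.9156 Erlangs


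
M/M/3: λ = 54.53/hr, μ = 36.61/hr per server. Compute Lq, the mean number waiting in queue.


a = λ/μ = 1.4895; ρ = a/3 = 0.4965
P₀ = 0.213101
Lq = P₀·a^c·ρ / (c!·(1−ρ)²) = 0.213101·3.30451·0.4965/(6·0.25352)
= 0.22985

Final: 0.22985


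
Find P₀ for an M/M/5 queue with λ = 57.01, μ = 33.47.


a = λ/μ = 57.01/33.47 = 1.7033; ρ = a/c = 0.3407
Σ_{k=0}^{4} a^k/k! (terms k=0..4) = 1.00000 + 1.70332 + 1.45064 + 0.82363 + 0.35073 = 5.32832
Tail: a^5/(5!(1−ρ)) = 14.33761/(120·0.6593) = 0.18121
P₀ = 1/(5.32832 + 0.18121) = 1/5.50953 = 0.181504

Final: 0.181504


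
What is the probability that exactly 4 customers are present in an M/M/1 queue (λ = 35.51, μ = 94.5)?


ρ = 35.51/94.5 = 0.3758
P_n = (1−ρ)·ρ^n = (1 − 0.3758)·0.3758^4 = 0.6242·0.019938 = 0.012446

Final: 0.012446


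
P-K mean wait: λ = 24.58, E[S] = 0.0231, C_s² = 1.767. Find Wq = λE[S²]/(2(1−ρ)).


ρ = λ·E[S] = 24.58·0.0231 = 0.5678
E[S²] = E[S]²(1+C_s²) = 0.0231²·(1+1.767) = 0.001476
Wq = λ·E[S²]/(2(1−ρ)) = 24.58·0.001476/(2·0.4322) = 0.04199 hr

Final: 0.04199 hr


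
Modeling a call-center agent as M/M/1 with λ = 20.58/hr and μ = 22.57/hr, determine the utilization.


ρ = λ/μ = 20.58/22.57 = 0.9118

Final: 0.9118


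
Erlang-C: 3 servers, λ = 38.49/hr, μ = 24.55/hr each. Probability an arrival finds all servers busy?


a = λ/μ = 1.5678; ρ = a/3 = 0.5226
P₀ = 0.194466 (from M/M/c formula)
C(c,a) = [a^c/(c!(1−ρ))]·P₀ = [3.85380/(6·0.4774)]·0.194466
= 1.34543·0.194466 = 0.261641

Final: 0.261641


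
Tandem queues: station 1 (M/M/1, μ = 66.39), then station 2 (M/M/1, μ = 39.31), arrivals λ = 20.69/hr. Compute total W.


Each node sees arrival rate λ = 20.69/hr (tandem ⇒ throughput preserved).
W₁ = 1/(μ₁−λ) = 1/(66.39−20.69) = 0.02188 hr
W₂ = 1/(μ₂−λ) = 1/(39.31−20.69) = 0.05371 hr
W_total = W₁ + W₂ = 0.02188 + 0.05371 = 0.07559 hr

Final: 0.07559 hr


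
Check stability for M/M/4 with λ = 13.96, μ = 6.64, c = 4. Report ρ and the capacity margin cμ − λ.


Total capacity cμ = 4·6.64 = 26.56/hr
ρ = λ/(cμ) = 13.96/26.56 = 0.5256
Stable ⇔ ρ < 1: YES
Spare capacity = cμ − λ = 26.56 − 13.96 = 12.60/hr

Final: ρ = 0.5256; stable; margin = 12.60/hr


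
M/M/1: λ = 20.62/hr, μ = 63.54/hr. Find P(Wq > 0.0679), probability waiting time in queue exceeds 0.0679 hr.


ρ = 20.62/63.54 = 0.3245
P(Wq > t) = ρ·e^{−(μ−λ)t} = 0.3245·e^{−2.9143}
= 0.3245·0.054244 = 0.017603

Final: 0.017603


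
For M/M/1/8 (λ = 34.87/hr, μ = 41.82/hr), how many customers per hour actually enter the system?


ρ = 0.8338; P_K = (1−ρ)ρ^8/(1−ρ^9) = 0.048222
λ_eff = λ(1 − P_K) = 34.87·(1 − 0.048222) = 34.87·0.951778 = 33.1885 /hr

Final: 33.1885 /hr


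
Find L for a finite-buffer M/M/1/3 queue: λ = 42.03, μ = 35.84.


ρ = 42.03/35.84 = 1.1727
L = ρ[1 − (K+1)ρ^K + Kρ^(K+1)] / [(1−ρ)(1−ρ^(K+1))]
Numerator: 1.1727·(1 − 4·1.612776 + 3·1.891322) = 0.261352
Denominator: (-0.1727)·(-0.891322) = 0.153942
L = 0.261352/0.153942 = 1.6977

Final: 1.6977


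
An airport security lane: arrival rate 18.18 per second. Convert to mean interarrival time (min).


Mean interarrival time = 1/λ = 1/18.18 second = 0.05501 second
In minutes: 0.05501 × 0.0166667 = 0.0009168 min

Final: 0.0009168 min


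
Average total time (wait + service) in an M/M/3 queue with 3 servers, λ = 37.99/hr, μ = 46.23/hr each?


a = 0.8218; ρ = 0.2739; P₀ = 0.437295
Lq = P₀·a^c·ρ/(c!(1−ρ)²) = 0.02101
Wq = Lq/λ = 0.02101/37.99 = 0.0005532 hr
W = Wq + 1/μ = 0.0005532 + 0.02163 = 0.02218 hr

Final: 0.02218 hr


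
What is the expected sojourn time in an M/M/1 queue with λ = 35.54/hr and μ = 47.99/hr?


W = 1/(μ−λ) = 1/(47.99 − 35.54) = 1/12.45 = 0.08032 hr

Final: 0.08032 hr


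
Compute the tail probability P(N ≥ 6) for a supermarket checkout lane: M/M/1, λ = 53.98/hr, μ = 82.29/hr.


ρ = 53.98/82.29 = 0.6560
P(N ≥ n) = ρ^n = 0.6560^6 = 0.079674

Final: 0.079674


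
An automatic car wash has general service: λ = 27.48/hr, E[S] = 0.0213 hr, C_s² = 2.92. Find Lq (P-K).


ρ = λ·E[S] = 27.48·0.0213 = 0.5853
Lq = ρ²(1+C_s²)/(2(1−ρ)) = 0.3426·(1+2.92)/(2·0.4147)
= 0.3426·3.9200/0.8294 = 1.61935

Final: 1.61935


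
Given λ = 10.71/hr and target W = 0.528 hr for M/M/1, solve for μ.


W = 1/(μ−λ) ⇒ μ − λ = 1/W = 1/0.528 = 1.8939
μ = λ + 1/W = 10.71 + 1.8939 = 12.6039 per hr

Final: 12.6039 /hr


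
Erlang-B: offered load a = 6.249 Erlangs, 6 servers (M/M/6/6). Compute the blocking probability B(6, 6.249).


B(c,a) = (a^c/c!) / Σ_{k=0}^{c} a^k/k!
a^6/6! = 82.704788
Σ terms (k=0..6): 1.00000 + 6.24900 + 19.52500 + 40.67058 + 63.53761 + 79.40930 + 82.70479 = 293.096273
B = 82.704788/293.096273 = 0.282176

Final: 0.282176


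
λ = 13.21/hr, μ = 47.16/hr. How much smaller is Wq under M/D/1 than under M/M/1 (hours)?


ρ = 13.21/47.16 = 0.2801
Wq(M/M/1) = ρ/(μ−λ) = 0.2801/33.95 = 0.008251 hr
Wq(M/D/1) = ρ/(2(μ−λ)) = 0.004125 hr
Savings = 0.008251 − 0.004125 = 0.004125 hr

Final: 0.004125 hr


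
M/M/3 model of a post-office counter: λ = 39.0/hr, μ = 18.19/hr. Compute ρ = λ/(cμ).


ρ = λ/(cμ) = 39.0/(3·18.19) = 39.0/54.57 = 0.7147

Final: 0.7147


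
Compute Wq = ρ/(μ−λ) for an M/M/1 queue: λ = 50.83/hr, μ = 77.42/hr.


ρ = 50.83/77.42 = 0.6565
Wq = ρ/(μ−λ) = 0.6565/(77.42 − 50.83) = 0.6565/26.59 = 0.02469 hr

Final: 0.02469 hr


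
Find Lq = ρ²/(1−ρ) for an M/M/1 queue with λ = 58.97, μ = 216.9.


ρ = 58.97/216.9 = 0.2719
Lq = ρ²/(1−ρ) = 0.07392/0.7281 = 0.1015

Final: 0.1015


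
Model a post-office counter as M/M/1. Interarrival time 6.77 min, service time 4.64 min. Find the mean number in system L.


λ = 60/6.77 = 8.8626 /hr
μ = 60/4.64 = 12.9310 /hr
ρ = λ/μ = 8.8626/12.9310 = 0.6854
L = ρ/(1−ρ) = 0.6854/0.3146 = 2.1784

Final: 2.1784


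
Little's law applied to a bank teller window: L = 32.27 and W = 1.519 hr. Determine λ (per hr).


λ = L/W = 32.27/1.519 = 21.2442 /hr

Final: 21.2442 /hr


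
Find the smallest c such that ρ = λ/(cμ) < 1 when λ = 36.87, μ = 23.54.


Stability requires cμ > λ ⇔ c > λ/μ.
λ/μ = 36.87/23.54 = 1.5663
Minimum integer c = ⌊1.5663⌋ + 1 = 2
Check: 2·23.54 = 47.08 > 36.87, while 1·23.54 = 23.54 ≤ 36.87

Final: 2 servers


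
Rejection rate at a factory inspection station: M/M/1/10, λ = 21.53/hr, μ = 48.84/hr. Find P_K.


ρ = λ/μ = 21.53/48.84 = 0.4408
P_K = (1−ρ)ρ^K/(1−ρ^(K+1)) = (0.5592·0.0002771)/(1 − 0.0001222)
= 0.0001550/0.999878 = 0.0001550

Final: 0.0001550


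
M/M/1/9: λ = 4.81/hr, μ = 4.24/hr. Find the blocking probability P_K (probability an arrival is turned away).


ρ = λ/μ = 4.81/4.24 = 1.1344
P_K = (1−ρ)ρ^K/(1−ρ^(K+1)) = (-0.1344·3.111809)/(1 − 3.530142)
= -0.418333/-2.530142 = 0.165340

Final: 0.165340


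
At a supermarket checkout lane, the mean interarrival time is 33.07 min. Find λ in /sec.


λ = 1/(interarrival time) in consistent units.
1 second = 0.0166667 min, so λ = 0.0166667/33.07 = 0.0005040 per second

Final: 0.0005040 /sec


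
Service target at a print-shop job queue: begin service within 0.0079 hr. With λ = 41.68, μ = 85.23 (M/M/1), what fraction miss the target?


ρ = 41.68/85.23 = 0.4890
P(Wq > t) = ρ·e^{−(μ−λ)t} = 0.4890·e^{−0.3440}
= 0.4890·0.708897 = 0.346672

Final: 0.346672


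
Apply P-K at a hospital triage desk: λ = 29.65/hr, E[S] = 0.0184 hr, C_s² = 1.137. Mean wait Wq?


ρ = λ·E[S] = 29.65·0.0184 = 0.5456
E[S²] = E[S]²(1+C_s²) = 0.0184²·(1+1.137) = 0.0007235
Wq = λ·E[S²]/(2(1−ρ)) = 29.65·0.0007235/(2·0.4544) = 0.02360 hr

Final: 0.02360 hr


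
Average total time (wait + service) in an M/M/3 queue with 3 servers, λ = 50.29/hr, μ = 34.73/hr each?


a = 1.4480; ρ = 0.4827; P₀ = 0.223484
Lq = P₀·a^c·ρ/(c!(1−ρ)²) = 0.20397
Wq = Lq/λ = 0.20397/50.29 = 0.004056 hr
W = Wq + 1/μ = 0.004056 + 0.02879 = 0.03285 hr

Final: 0.03285 hr


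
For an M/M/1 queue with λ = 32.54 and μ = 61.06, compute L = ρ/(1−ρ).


ρ = λ/μ = 32.54/61.06 = 0.5329
L = ρ/(1−ρ) = 0.5329/(1 − 0.5329) = 0.5329/0.4671 = 1.1410

Final: 1.1410


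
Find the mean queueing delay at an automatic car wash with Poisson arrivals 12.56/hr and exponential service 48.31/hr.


ρ = 12.56/48.31 = 0.2600
Wq = ρ/(μ−λ) = 0.2600/(48.31 − 12.56) = 0.2600/35.75 = 0.007272 hr

Final: 0.007272 hr


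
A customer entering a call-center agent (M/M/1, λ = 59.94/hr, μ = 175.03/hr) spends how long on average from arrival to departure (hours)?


W = 1/(μ−λ) = 1/(175.03 − 59.94) = 1/115.09 = 0.008689 hr

Final: 0.008689 hr


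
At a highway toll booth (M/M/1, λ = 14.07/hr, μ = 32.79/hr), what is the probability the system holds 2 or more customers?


ρ = 14.07/32.79 = 0.4291
P(N ≥ n) = ρ^n = 0.4291^2 = 0.184122

Final: 0.184122


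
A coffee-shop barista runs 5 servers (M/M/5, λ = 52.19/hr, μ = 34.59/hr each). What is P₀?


a = λ/μ = 52.19/34.59 = 1.5088; ρ = a/c = 0.3018
Σ_{k=0}^{4} a^k/k! (terms k=0..4) = 1.00000 + 1.50882 + 1.13827 + 0.57248 + 0.21594 = 4.43550
Tail: a^5/(5!(1−ρ)) = 7.81958/(120·0.6982) = 0.09333
P₀ = 1/(4.43550 + 0.09333) = 1/4.52883 = 0.220808

Final: 0.220808


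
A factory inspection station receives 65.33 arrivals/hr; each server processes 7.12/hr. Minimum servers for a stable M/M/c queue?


Stability requires cμ > λ ⇔ c > λ/μ.
λ/μ = 65.33/7.12 = 9.1756
Minimum integer c = ⌊9.1756⌋ + 1 = 10
Check: 10·7.12 = 71.20 > 65.33, while 9·7.12 = 64.08 ≤ 65.33

Final: 10 servers


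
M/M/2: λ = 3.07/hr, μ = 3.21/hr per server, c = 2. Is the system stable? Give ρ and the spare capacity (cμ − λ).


Total capacity cμ = 2·3.21 = 6.42/hr
ρ = λ/(cμ) = 3.07/6.42 = 0.4782
Stable ⇔ ρ < 1: YES
Spare capacity = cμ − λ = 6.42 − 3.07 = 3.35/hr

Final: ρ = 0.4782; stable; margin = 3.35/hr


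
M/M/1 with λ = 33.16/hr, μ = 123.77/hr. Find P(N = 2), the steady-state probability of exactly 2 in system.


ρ = 33.16/123.77 = 0.2679
P_n = (1−ρ)·ρ^n = (1 − 0.2679)·0.2679^2 = 0.7321·0.071779 = 0.052548

Final: 0.052548


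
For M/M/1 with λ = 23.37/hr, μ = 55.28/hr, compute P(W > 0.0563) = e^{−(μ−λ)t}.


W ~ Exponential(μ−λ) for M/M/1.
μ − λ = 55.28 − 23.37 = 31.9100
P(W > t) = e^{−(μ−λ)t} = e^{−1.7965} = 0.165873

Final: 0.165873
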